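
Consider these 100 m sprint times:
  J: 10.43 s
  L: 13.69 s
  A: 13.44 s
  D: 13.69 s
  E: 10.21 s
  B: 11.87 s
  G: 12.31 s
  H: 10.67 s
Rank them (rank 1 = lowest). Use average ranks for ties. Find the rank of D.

7.5

Sorted (ascending): 10.21, 10.43, 10.67, 11.87, 12.31, 13.44, 13.69, 13.69
The 2 values of 13.69 occupy positions 7–8 → average rank (7+8)/2 = 7.5.
D has value 13.69 s → rank 7.5.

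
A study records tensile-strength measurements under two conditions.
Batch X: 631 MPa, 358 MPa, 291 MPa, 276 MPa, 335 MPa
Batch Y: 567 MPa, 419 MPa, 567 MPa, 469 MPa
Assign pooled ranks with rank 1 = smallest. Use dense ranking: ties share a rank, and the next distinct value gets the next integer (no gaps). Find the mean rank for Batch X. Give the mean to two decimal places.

3.60

Sorted (ascending): 276, 291, 335, 358, 419, 469, 567, 567, 631
The 2 values of 567 share dense rank 7.
Remaining distinct values take the next consecutive integers.
Batch X values → pooled ranks: 631→8, 358→4, 291→2, 276→1, 335→3
Mean rank = (8 + 4 + 2 + 1 + 3) / 5 = 3.60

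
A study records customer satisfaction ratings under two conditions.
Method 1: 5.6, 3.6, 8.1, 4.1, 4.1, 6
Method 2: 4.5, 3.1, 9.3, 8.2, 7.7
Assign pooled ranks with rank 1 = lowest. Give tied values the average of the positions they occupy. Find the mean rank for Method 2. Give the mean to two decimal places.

Sorted (ascending): 3.1, 3.6, 4.1, 4.1, 4.5, 5.6, 6, 7.7, 8.1, 8.2, 9.3
The 2 values of 4.1 occupy positions 3–4 → average rank (3+4)/2 = 3.5.
Method 2 values → pooled ranks: 4.5→5, 3.1→1, 9.3→11, 8.2→10, 7.7→8
Mean rank = (5 + 1 + 11 + 10 + 8) / 5 = 7.00

7.00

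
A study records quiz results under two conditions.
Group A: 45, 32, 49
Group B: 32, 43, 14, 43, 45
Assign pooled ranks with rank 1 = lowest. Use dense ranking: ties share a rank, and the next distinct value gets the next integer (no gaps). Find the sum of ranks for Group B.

13

Sorted (ascending): 14, 32, 32, 43, 43, 45, 45, 49
The 2 values of 32 share dense rank 2.
The 2 values of 43 share dense rank 3.
The 2 values of 45 share dense rank 4.
Remaining distinct values take the next consecutive integers.
Group B values → pooled ranks: 32→2, 43→3, 14→1, 43→3, 45→4
Rank sum = 2 + 3 + 1 + 3 + 4 = 13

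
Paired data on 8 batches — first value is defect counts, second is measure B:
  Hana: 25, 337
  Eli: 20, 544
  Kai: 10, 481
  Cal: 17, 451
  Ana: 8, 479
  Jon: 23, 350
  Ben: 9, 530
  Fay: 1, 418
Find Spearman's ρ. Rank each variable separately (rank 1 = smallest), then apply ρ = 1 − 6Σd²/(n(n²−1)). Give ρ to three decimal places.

-0.333

Ranks of variable 1: 8, 6, 4, 5, 2, 7, 3, 1
Ranks of variable 2: 1, 8, 6, 4, 5, 2, 7, 3
d = r₁ − r₂: 7, -2, -2, 1, -3, 5, -4, -2
d²: 49, 4, 4, 1, 9, 25, 16, 4; Σd² = 112
ρ = 1 − 6·112/(8·63) = 1 − 672/504 = -0.333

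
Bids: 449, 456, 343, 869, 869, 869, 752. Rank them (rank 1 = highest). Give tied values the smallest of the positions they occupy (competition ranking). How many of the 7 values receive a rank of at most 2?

Sorted (descending): 869, 869, 869, 752, 456, 449, 343
The 3 values of 869 occupy positions 1–3 → each gets rank 1.
Ranks ≤ 2: {1, 1, 1} → 3 values.

3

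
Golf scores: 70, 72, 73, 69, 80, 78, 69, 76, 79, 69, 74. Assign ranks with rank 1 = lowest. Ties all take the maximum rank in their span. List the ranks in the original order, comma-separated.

Sorted (ascending): 69, 69, 69, 70, 72, 73, 74, 76, 78, 79, 80
The 3 values of 69 occupy positions 1–3 → each gets rank 3.

4, 5, 6, 3, 11, 9, 3, 8, 10, 3, 7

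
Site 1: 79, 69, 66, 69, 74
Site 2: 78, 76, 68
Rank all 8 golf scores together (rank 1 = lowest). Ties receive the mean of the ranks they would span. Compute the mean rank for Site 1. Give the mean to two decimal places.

Sorted (ascending): 66, 68, 69, 69, 74, 76, 78, 79
The 2 values of 69 occupy positions 3–4 → average rank (3+4)/2 = 3.5.
Site 1 values → pooled ranks: 79→8, 69→3.5, 66→1, 69→3.5, 74→5
Mean rank = (8 + 3.5 + 1 + 3.5 + 5) / 5 = 4.20

4.20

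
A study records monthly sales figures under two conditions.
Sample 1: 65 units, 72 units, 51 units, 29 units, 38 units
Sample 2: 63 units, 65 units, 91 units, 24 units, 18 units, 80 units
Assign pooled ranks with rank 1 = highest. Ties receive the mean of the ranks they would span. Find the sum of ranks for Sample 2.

34.5

Sorted (descending): 91, 80, 72, 65, 65, 63, 51, 38, 29, 24, 18
The 2 values of 65 occupy positions 4–5 → average rank (4+5)/2 = 4.5.
Sample 2 values → pooled ranks: 63→6, 65→4.5, 91→1, 24→10, 18→11, 80→2
Rank sum = 6 + 4.5 + 1 + 10 + 11 + 2 = 34.5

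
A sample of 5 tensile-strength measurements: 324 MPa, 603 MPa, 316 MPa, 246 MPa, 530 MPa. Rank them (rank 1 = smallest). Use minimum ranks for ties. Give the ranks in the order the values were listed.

3, 5, 2, 1, 4

Sorted (ascending): 246, 316, 324, 530, 603
No ties — each value takes its position as its rank.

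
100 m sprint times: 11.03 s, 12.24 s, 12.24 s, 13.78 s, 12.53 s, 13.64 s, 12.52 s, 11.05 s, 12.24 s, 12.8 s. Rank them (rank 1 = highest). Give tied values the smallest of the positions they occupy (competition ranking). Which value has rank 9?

11.05

Sorted (descending): 13.78, 13.64, 12.8, 12.53, 12.52, 12.24, 12.24, 12.24, 11.05, 11.03
The 3 values of 12.24 occupy positions 6–8 → each gets rank 6.
Rank 9 → value 11.05.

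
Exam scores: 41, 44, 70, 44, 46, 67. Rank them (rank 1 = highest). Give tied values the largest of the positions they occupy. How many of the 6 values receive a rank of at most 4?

3

Sorted (descending): 70, 67, 46, 44, 44, 41
The 2 values of 44 occupy positions 4–5 → each gets rank 5.
Ranks ≤ 4: {1, 2, 3} → 3 values.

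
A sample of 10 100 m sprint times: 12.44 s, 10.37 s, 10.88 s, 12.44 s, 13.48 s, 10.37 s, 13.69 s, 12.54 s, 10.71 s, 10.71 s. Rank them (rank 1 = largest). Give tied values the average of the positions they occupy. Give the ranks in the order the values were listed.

Sorted (descending): 13.69, 13.48, 12.54, 12.44, 12.44, 10.88, 10.71, 10.71, 10.37, 10.37
The 2 values of 12.44 occupy positions 4–5 → average rank (4+5)/2 = 4.5.
The 2 values of 10.71 occupy positions 7–8 → average rank (7+8)/2 = 7.5.
The 2 values of 10.37 occupy positions 9–10 → average rank (9+10)/2 = 9.5.

4.5, 9.5, 6, 4.5, 2, 9.5, 1, 3, 7.5, 7.5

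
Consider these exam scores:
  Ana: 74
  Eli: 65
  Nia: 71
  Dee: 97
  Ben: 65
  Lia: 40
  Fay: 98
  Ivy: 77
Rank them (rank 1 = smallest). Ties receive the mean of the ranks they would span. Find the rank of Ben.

Sorted (ascending): 40, 65, 65, 71, 74, 77, 97, 98
The 2 values of 65 occupy positions 2–3 → average rank (2+3)/2 = 2.5.
Ben has value 65 → rank 2.5.

2.5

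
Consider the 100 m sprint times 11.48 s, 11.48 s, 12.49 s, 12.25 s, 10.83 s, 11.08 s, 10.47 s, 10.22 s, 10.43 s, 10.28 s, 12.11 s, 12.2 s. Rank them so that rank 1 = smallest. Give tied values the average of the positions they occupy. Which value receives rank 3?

10.43

Sorted (ascending): 10.22, 10.28, 10.43, 10.47, 10.83, 11.08, 11.48, 11.48, 12.11, 12.2, 12.25, 12.49
The 2 values of 11.48 occupy positions 7–8 → average rank (7+8)/2 = 7.5.
Rank 3 → value 10.43.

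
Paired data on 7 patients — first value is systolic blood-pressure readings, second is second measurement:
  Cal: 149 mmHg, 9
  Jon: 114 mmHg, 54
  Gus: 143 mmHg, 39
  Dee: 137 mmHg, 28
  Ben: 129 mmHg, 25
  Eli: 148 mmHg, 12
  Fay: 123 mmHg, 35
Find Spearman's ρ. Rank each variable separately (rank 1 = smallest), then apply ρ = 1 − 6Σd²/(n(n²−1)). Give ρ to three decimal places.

Ranks of variable 1: 7, 1, 5, 4, 3, 6, 2
Ranks of variable 2: 1, 7, 6, 4, 3, 2, 5
d = r₁ − r₂: 6, -6, -1, 0, 0, 4, -3
d²: 36, 36, 1, 0, 0, 16, 9; Σd² = 98
ρ = 1 − 6·98/(7·48) = 1 − 588/336 = -0.750

-0.750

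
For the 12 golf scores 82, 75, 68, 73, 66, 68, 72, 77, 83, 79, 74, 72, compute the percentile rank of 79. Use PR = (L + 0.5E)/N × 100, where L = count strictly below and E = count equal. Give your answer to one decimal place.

79.2

N = 12.
Strictly below 79: 9. Equal to 79: 1.
PR = (9 + 0.5·1)/12 × 100 = 79.2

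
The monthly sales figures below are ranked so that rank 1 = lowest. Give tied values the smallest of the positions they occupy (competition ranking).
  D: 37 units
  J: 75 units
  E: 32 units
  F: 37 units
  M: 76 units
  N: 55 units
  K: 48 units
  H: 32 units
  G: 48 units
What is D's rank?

3

Sorted (ascending): 32, 32, 37, 37, 48, 48, 55, 75, 76
The 2 values of 32 occupy positions 1–2 → each gets rank 1.
The 2 values of 37 occupy positions 3–4 → each gets rank 3.
The 2 values of 48 occupy positions 5–6 → each gets rank 5.
D has value 37 units → rank 3.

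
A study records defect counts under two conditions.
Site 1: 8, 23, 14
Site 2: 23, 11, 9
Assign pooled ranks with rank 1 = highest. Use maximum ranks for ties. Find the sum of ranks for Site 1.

11

Sorted (descending): 23, 23, 14, 11, 9, 8
The 2 values of 23 occupy positions 1–2 → each gets rank 2.
Site 1 values → pooled ranks: 8→6, 23→2, 14→3
Rank sum = 6 + 2 + 3 = 11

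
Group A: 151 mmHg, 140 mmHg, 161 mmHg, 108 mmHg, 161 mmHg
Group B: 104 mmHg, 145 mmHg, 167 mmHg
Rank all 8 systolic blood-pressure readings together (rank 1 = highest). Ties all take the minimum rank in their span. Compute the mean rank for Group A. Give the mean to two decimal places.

Sorted (descending): 167, 161, 161, 151, 145, 140, 108, 104
The 2 values of 161 occupy positions 2–3 → each gets rank 2.
Group A values → pooled ranks: 151→4, 140→6, 161→2, 108→7, 161→2
Mean rank = (4 + 6 + 2 + 7 + 2) / 5 = 4.20

4.20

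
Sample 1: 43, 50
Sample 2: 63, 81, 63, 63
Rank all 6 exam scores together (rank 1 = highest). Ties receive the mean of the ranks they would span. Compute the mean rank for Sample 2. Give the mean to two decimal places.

Sorted (descending): 81, 63, 63, 63, 50, 43
The 3 values of 63 occupy positions 2–4 → average rank 3.
Sample 2 values → pooled ranks: 63→3, 81→1, 63→3, 63→3
Mean rank = (3 + 1 + 3 + 3) / 4 = 2.50

2.50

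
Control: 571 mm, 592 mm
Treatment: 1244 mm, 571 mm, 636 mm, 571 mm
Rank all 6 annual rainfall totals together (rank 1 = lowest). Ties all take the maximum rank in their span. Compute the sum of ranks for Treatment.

17

Sorted (ascending): 571, 571, 571, 592, 636, 1244
The 3 values of 571 occupy positions 1–3 → each gets rank 3.
Treatment values → pooled ranks: 1244→6, 571→3, 636→5, 571→3
Rank sum = 6 + 3 + 5 + 3 = 17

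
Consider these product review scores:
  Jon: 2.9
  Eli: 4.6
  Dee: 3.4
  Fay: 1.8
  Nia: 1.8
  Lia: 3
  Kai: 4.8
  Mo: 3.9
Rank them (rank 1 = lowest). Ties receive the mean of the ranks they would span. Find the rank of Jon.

3

Sorted (ascending): 1.8, 1.8, 2.9, 3, 3.4, 3.9, 4.6, 4.8
The 2 values of 1.8 occupy positions 1–2 → average rank (1+2)/2 = 1.5.
Jon has value 2.9 → rank 3.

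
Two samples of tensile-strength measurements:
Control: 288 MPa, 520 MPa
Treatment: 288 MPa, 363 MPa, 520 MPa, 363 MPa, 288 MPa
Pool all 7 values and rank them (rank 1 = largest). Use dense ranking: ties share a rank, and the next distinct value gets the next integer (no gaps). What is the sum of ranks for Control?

4

Sorted (descending): 520, 520, 363, 363, 288, 288, 288
The 2 values of 520 share dense rank 1.
The 2 values of 363 share dense rank 2.
The 3 values of 288 share dense rank 3.
Control values → pooled ranks: 288→3, 520→1
Rank sum = 3 + 1 = 4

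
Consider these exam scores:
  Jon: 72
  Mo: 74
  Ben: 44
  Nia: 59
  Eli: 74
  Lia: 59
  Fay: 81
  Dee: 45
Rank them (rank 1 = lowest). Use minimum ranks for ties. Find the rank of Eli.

Sorted (ascending): 44, 45, 59, 59, 72, 74, 74, 81
The 2 values of 59 occupy positions 3–4 → each gets rank 3.
The 2 values of 74 occupy positions 6–7 → each gets rank 6.
Eli has value 74 → rank 6.

6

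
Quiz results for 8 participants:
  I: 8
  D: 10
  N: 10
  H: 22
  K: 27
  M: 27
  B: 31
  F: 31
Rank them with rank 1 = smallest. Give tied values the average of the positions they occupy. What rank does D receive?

2.5

Sorted (ascending): 8, 10, 10, 22, 27, 27, 31, 31
The 2 values of 10 occupy positions 2–3 → average rank (2+3)/2 = 2.5.
The 2 values of 27 occupy positions 5–6 → average rank (5+6)/2 = 5.5.
The 2 values of 31 occupy positions 7–8 → average rank (7+8)/2 = 7.5.
D has value 10 → rank 2.5.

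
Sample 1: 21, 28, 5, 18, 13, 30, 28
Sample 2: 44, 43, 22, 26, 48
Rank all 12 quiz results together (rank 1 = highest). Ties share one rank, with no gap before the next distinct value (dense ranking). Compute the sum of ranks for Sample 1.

52

Sorted (descending): 48, 44, 43, 30, 28, 28, 26, 22, 21, 18, 13, 5
The 2 values of 28 share dense rank 5.
Remaining distinct values take the next consecutive integers.
Sample 1 values → pooled ranks: 21→8, 28→5, 5→11, 18→9, 13→10, 30→4, 28→5
Rank sum = 8 + 5 + 11 + 9 + 10 + 4 + 5 = 52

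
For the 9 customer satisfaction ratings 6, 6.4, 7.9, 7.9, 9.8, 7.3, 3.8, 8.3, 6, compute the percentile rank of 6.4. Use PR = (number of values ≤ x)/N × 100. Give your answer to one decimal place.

N = 9.
Strictly below 6.4: 3. Equal to 6.4: 1.
PR = 4/9 × 100 = 44.4

44.4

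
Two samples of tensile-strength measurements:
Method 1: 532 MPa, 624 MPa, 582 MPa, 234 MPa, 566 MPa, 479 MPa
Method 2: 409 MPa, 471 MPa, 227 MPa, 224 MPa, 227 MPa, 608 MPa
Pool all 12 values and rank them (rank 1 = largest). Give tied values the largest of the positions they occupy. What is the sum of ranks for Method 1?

Sorted (descending): 624, 608, 582, 566, 532, 479, 471, 409, 234, 227, 227, 224
The 2 values of 227 occupy positions 10–11 → each gets rank 11.
Method 1 values → pooled ranks: 532→5, 624→1, 582→3, 234→9, 566→4, 479→6
Rank sum = 5 + 1 + 3 + 9 + 4 + 6 = 28

28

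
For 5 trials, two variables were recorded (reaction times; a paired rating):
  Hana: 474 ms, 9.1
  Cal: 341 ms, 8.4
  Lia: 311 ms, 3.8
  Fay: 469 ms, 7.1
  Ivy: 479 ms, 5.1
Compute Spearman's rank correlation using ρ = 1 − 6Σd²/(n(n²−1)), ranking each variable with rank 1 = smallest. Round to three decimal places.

0.300

Ranks of variable 1: 4, 2, 1, 3, 5
Ranks of variable 2: 5, 4, 1, 3, 2
d = r₁ − r₂: -1, -2, 0, 0, 3
d²: 1, 4, 0, 0, 9; Σd² = 14
ρ = 1 − 6·14/(5·24) = 1 − 84/120 = 0.300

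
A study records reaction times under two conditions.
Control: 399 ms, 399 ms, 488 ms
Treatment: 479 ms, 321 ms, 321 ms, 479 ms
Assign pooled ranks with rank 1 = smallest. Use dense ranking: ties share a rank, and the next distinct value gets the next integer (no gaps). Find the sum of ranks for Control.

8

Sorted (ascending): 321, 321, 399, 399, 479, 479, 488
The 2 values of 321 share dense rank 1.
The 2 values of 399 share dense rank 2.
The 2 values of 479 share dense rank 3.
Remaining distinct values take the next consecutive integers.
Control values → pooled ranks: 399→2, 399→2, 488→4
Rank sum = 2 + 2 + 4 = 8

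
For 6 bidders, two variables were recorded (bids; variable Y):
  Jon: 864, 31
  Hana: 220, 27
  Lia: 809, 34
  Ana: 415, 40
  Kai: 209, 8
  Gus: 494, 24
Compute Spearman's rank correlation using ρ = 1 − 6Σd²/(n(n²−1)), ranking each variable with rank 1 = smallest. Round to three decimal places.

0.486

Ranks of variable 1: 6, 2, 5, 3, 1, 4
Ranks of variable 2: 4, 3, 5, 6, 1, 2
d = r₁ − r₂: 2, -1, 0, -3, 0, 2
d²: 4, 1, 0, 9, 0, 4; Σd² = 18
ρ = 1 − 6·18/(6·35) = 1 − 108/210 = 0.486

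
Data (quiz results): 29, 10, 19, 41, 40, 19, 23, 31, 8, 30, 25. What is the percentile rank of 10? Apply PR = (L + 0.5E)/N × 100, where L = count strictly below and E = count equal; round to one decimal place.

13.6

N = 11.
Strictly below 10: 1. Equal to 10: 1.
PR = (1 + 0.5·1)/11 × 100 = 13.6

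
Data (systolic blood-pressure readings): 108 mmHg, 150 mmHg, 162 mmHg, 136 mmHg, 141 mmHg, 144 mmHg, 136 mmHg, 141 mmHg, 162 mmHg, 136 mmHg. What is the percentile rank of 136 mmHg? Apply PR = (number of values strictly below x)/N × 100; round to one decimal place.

N = 10.
Strictly below 136: 1. Equal to 136: 3.
PR = 1/10 × 100 = 10.0

10.0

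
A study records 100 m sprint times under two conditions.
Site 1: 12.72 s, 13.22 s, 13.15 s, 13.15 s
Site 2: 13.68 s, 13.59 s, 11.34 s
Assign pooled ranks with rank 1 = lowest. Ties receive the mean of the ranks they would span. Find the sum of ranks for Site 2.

14

Sorted (ascending): 11.34, 12.72, 13.15, 13.15, 13.22, 13.59, 13.68
The 2 values of 13.15 occupy positions 3–4 → average rank (3+4)/2 = 3.5.
Site 2 values → pooled ranks: 13.68→7, 13.59→6, 11.34→1
Rank sum = 7 + 6 + 1 = 14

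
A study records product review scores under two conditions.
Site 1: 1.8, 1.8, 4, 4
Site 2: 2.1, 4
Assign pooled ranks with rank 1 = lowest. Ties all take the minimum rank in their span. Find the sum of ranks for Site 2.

7

Sorted (ascending): 1.8, 1.8, 2.1, 4, 4, 4
The 2 values of 1.8 occupy positions 1–2 → each gets rank 1.
The 3 values of 4 occupy positions 4–6 → each gets rank 4.
Site 2 values → pooled ranks: 2.1→3, 4→4
Rank sum = 3 + 4 = 7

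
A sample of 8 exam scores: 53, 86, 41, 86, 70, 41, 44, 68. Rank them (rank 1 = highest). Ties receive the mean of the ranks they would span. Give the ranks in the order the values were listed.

Sorted (descending): 86, 86, 70, 68, 53, 44, 41, 41
The 2 values of 86 occupy positions 1–2 → average rank (1+2)/2 = 1.5.
The 2 values of 41 occupy positions 7–8 → average rank (7+8)/2 = 7.5.

5, 1.5, 7.5, 1.5, 3, 7.5, 6, 4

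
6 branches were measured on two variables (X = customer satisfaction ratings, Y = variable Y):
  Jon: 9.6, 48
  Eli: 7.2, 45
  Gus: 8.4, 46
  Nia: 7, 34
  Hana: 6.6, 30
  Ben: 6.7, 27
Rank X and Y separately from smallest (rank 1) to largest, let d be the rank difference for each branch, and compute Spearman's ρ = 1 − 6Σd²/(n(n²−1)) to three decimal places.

0.943

Ranks of variable 1: 6, 4, 5, 3, 1, 2
Ranks of variable 2: 6, 4, 5, 3, 2, 1
d = r₁ − r₂: 0, 0, 0, 0, -1, 1
d²: 0, 0, 0, 0, 1, 1; Σd² = 2
ρ = 1 − 6·2/(6·35) = 1 − 12/210 = 0.943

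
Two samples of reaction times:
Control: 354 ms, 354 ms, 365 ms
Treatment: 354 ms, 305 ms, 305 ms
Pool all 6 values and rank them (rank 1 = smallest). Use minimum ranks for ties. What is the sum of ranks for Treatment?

5

Sorted (ascending): 305, 305, 354, 354, 354, 365
The 2 values of 305 occupy positions 1–2 → each gets rank 1.
The 3 values of 354 occupy positions 3–5 → each gets rank 3.
Treatment values → pooled ranks: 354→3, 305→1, 305→1
Rank sum = 3 + 1 + 1 = 5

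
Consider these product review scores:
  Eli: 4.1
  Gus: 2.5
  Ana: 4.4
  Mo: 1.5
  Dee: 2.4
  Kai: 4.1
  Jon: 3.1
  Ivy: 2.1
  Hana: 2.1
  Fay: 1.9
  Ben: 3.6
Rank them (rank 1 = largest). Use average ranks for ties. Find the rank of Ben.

Sorted (descending): 4.4, 4.1, 4.1, 3.6, 3.1, 2.5, 2.4, 2.1, 2.1, 1.9, 1.5
The 2 values of 4.1 occupy positions 2–3 → average rank (2+3)/2 = 2.5.
The 2 values of 2.1 occupy positions 8–9 → average rank (8+9)/2 = 8.5.
Ben has value 3.6 → rank 4.

4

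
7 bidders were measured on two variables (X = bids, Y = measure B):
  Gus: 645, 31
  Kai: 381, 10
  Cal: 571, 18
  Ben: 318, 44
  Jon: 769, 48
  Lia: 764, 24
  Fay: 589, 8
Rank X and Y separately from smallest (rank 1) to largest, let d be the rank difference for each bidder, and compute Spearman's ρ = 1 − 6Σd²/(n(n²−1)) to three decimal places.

Ranks of variable 1: 5, 2, 3, 1, 7, 6, 4
Ranks of variable 2: 5, 2, 3, 6, 7, 4, 1
d = r₁ − r₂: 0, 0, 0, -5, 0, 2, 3
d²: 0, 0, 0, 25, 0, 4, 9; Σd² = 38
ρ = 1 − 6·38/(7·48) = 1 − 228/336 = 0.321

0.321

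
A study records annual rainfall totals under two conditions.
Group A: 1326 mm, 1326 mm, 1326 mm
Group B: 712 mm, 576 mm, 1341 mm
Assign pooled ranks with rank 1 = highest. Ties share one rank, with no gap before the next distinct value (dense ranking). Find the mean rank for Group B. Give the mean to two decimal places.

2.67

Sorted (descending): 1341, 1326, 1326, 1326, 712, 576
The 3 values of 1326 share dense rank 2.
Remaining distinct values take the next consecutive integers.
Group B values → pooled ranks: 712→3, 576→4, 1341→1
Mean rank = (3 + 4 + 1) / 3 = 2.67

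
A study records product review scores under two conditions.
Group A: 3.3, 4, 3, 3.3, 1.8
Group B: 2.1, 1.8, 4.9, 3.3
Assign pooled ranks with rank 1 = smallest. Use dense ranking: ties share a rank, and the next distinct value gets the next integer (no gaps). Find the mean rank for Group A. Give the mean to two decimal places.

3.40

Sorted (ascending): 1.8, 1.8, 2.1, 3, 3.3, 3.3, 3.3, 4, 4.9
The 2 values of 1.8 share dense rank 1.
The 3 values of 3.3 share dense rank 4.
Remaining distinct values take the next consecutive integers.
Group A values → pooled ranks: 3.3→4, 4→5, 3→3, 3.3→4, 1.8→1
Mean rank = (4 + 5 + 3 + 4 + 1) / 5 = 3.40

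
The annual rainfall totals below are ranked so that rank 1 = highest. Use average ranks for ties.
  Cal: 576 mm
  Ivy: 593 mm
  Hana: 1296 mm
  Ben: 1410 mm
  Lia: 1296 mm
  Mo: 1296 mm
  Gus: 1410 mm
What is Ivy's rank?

Sorted (descending): 1410, 1410, 1296, 1296, 1296, 593, 576
The 2 values of 1410 occupy positions 1–2 → average rank (1+2)/2 = 1.5.
The 3 values of 1296 occupy positions 3–5 → average rank 4.
Ivy has value 593 mm → rank 6.

6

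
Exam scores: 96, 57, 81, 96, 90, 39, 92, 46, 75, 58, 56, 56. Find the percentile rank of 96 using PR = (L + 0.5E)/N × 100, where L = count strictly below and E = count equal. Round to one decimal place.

91.7

N = 12.
Strictly below 96: 10. Equal to 96: 2.
PR = (10 + 0.5·2)/12 × 100 = 91.7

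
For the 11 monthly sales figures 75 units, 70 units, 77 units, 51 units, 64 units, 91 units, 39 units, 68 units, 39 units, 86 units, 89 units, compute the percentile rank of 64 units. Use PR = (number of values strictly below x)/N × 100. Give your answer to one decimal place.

N = 11.
Strictly below 64: 3. Equal to 64: 1.
PR = 3/11 × 100 = 27.3

27.3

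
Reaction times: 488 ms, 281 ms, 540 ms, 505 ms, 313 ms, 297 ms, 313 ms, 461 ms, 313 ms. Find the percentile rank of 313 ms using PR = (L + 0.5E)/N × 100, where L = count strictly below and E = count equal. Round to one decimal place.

38.9

N = 9.
Strictly below 313: 2. Equal to 313: 3.
PR = (2 + 0.5·3)/9 × 100 = 38.9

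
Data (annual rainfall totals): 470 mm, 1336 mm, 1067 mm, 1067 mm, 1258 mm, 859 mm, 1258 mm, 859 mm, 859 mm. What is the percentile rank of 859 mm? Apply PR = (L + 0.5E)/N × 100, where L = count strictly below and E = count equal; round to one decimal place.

27.8

N = 9.
Strictly below 859: 1. Equal to 859: 3.
PR = (1 + 0.5·3)/9 × 100 = 27.8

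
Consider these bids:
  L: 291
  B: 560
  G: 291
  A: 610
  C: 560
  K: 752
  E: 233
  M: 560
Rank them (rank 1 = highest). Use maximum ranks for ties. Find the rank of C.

5

Sorted (descending): 752, 610, 560, 560, 560, 291, 291, 233
The 3 values of 560 occupy positions 3–5 → each gets rank 5.
The 2 values of 291 occupy positions 6–7 → each gets rank 7.
C has value 560 → rank 5.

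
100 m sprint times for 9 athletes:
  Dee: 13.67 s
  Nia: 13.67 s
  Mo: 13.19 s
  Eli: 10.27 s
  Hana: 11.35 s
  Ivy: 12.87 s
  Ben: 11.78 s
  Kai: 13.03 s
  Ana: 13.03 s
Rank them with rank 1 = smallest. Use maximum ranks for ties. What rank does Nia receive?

9

Sorted (ascending): 10.27, 11.35, 11.78, 12.87, 13.03, 13.03, 13.19, 13.67, 13.67
The 2 values of 13.03 occupy positions 5–6 → each gets rank 6.
The 2 values of 13.67 occupy positions 8–9 → each gets rank 9.
Nia has value 13.67 s → rank 9.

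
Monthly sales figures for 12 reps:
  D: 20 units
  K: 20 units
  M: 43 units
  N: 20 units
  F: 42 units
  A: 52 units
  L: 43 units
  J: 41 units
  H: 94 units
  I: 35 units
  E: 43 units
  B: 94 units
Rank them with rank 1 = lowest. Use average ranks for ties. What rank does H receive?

11.5

Sorted (ascending): 20, 20, 20, 35, 41, 42, 43, 43, 43, 52, 94, 94
The 3 values of 20 occupy positions 1–3 → average rank 2.
The 3 values of 43 occupy positions 7–9 → average rank 8.
The 2 values of 94 occupy positions 11–12 → average rank (11+12)/2 = 11.5.
H has value 94 units → rank 11.5.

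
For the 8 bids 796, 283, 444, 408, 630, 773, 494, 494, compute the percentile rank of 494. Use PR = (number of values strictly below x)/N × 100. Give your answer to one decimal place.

N = 8.
Strictly below 494: 3. Equal to 494: 2.
PR = 3/8 × 100 = 37.5

37.5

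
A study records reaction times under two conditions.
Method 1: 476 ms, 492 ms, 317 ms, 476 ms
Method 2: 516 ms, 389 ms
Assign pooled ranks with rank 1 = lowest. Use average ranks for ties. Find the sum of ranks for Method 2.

Sorted (ascending): 317, 389, 476, 476, 492, 516
The 2 values of 476 occupy positions 3–4 → average rank (3+4)/2 = 3.5.
Method 2 values → pooled ranks: 516→6, 389→2
Rank sum = 6 + 2 = 8

8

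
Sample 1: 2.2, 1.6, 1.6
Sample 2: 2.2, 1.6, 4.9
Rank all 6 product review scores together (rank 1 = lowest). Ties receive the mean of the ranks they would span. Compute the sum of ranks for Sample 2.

12.5

Sorted (ascending): 1.6, 1.6, 1.6, 2.2, 2.2, 4.9
The 3 values of 1.6 occupy positions 1–3 → average rank 2.
The 2 values of 2.2 occupy positions 4–5 → average rank (4+5)/2 = 4.5.
Sample 2 values → pooled ranks: 2.2→4.5, 1.6→2, 4.9→6
Rank sum = 4.5 + 2 + 6 = 12.5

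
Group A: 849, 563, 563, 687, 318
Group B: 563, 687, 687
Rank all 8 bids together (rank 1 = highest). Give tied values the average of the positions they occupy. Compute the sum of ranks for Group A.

24

Sorted (descending): 849, 687, 687, 687, 563, 563, 563, 318
The 3 values of 687 occupy positions 2–4 → average rank 3.
The 3 values of 563 occupy positions 5–7 → average rank 6.
Group A values → pooled ranks: 849→1, 563→6, 563→6, 687→3, 318→8
Rank sum = 1 + 6 + 6 + 3 + 8 = 24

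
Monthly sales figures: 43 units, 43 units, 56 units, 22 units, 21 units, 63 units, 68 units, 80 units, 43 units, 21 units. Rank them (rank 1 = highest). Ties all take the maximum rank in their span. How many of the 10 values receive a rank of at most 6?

Sorted (descending): 80, 68, 63, 56, 43, 43, 43, 22, 21, 21
The 3 values of 43 occupy positions 5–7 → each gets rank 7.
The 2 values of 21 occupy positions 9–10 → each gets rank 10.
Ranks ≤ 6: {1, 2, 3, 4} → 4 values.

4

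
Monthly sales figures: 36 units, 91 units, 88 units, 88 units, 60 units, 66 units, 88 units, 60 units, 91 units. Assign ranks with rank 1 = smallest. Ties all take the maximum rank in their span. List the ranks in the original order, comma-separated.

Sorted (ascending): 36, 60, 60, 66, 88, 88, 88, 91, 91
The 2 values of 60 occupy positions 2–3 → each gets rank 3.
The 3 values of 88 occupy positions 5–7 → each gets rank 7.
The 2 values of 91 occupy positions 8–9 → each gets rank 9.

1, 9, 7, 7, 3, 4, 7, 3, 9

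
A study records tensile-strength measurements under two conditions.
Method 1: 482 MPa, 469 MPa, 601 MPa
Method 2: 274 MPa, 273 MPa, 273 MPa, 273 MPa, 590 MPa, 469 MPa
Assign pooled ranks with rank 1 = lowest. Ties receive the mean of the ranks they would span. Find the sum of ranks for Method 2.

23.5

Sorted (ascending): 273, 273, 273, 274, 469, 469, 482, 590, 601
The 3 values of 273 occupy positions 1–3 → average rank 2.
The 2 values of 469 occupy positions 5–6 → average rank (5+6)/2 = 5.5.
Method 2 values → pooled ranks: 274→4, 273→2, 273→2, 273→2, 590→8, 469→5.5
Rank sum = 4 + 2 + 2 + 2 + 8 + 5.5 = 23.5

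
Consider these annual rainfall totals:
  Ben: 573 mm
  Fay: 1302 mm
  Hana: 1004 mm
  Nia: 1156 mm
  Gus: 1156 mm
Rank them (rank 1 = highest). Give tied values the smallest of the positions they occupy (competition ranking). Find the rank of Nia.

2

Sorted (descending): 1302, 1156, 1156, 1004, 573
The 2 values of 1156 occupy positions 2–3 → each gets rank 2.
Nia has value 1156 mm → rank 2.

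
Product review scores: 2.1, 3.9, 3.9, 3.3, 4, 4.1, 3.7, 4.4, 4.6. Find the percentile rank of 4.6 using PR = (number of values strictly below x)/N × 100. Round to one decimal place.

N = 9.
Strictly below 4.6: 8. Equal to 4.6: 1.
PR = 8/9 × 100 = 88.9

88.9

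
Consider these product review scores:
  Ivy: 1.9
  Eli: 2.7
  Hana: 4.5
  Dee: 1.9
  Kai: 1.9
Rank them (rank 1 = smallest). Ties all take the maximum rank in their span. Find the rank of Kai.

Sorted (ascending): 1.9, 1.9, 1.9, 2.7, 4.5
The 3 values of 1.9 occupy positions 1–3 → each gets rank 3.
Kai has value 1.9 → rank 3.

3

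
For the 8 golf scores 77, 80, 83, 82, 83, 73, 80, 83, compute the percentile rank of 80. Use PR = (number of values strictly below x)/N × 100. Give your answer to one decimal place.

25.0

N = 8.
Strictly below 80: 2. Equal to 80: 2.
PR = 2/8 × 100 = 25.0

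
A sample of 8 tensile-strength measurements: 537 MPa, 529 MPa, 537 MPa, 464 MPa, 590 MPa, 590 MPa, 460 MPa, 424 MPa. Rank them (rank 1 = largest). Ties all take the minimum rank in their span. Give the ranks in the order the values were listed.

3, 5, 3, 6, 1, 1, 7, 8

Sorted (descending): 590, 590, 537, 537, 529, 464, 460, 424
The 2 values of 590 occupy positions 1–2 → each gets rank 1.
The 2 values of 537 occupy positions 3–4 → each gets rank 3.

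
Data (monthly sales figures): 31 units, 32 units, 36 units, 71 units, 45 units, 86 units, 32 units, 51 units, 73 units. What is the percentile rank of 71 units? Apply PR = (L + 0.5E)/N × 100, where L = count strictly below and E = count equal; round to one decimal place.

N = 9.
Strictly below 71: 6. Equal to 71: 1.
PR = (6 + 0.5·1)/9 × 100 = 72.2

72.2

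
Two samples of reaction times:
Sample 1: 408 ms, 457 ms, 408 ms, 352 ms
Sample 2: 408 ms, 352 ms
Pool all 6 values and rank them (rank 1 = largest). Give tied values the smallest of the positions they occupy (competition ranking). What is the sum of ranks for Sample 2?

7

Sorted (descending): 457, 408, 408, 408, 352, 352
The 3 values of 408 occupy positions 2–4 → each gets rank 2.
The 2 values of 352 occupy positions 5–6 → each gets rank 5.
Sample 2 values → pooled ranks: 408→2, 352→5
Rank sum = 2 + 5 = 7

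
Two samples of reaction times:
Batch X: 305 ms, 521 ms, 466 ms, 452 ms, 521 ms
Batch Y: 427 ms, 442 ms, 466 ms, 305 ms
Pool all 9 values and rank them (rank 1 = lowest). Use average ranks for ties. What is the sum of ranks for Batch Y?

Sorted (ascending): 305, 305, 427, 442, 452, 466, 466, 521, 521
The 2 values of 305 occupy positions 1–2 → average rank (1+2)/2 = 1.5.
The 2 values of 466 occupy positions 6–7 → average rank (6+7)/2 = 6.5.
The 2 values of 521 occupy positions 8–9 → average rank (8+9)/2 = 8.5.
Batch Y values → pooled ranks: 427→3, 442→4, 466→6.5, 305→1.5
Rank sum = 3 + 4 + 6.5 + 1.5 = 15

15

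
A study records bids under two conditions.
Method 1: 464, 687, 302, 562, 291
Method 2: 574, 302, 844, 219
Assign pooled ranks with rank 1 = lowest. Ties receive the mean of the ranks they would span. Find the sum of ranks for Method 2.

Sorted (ascending): 219, 291, 302, 302, 464, 562, 574, 687, 844
The 2 values of 302 occupy positions 3–4 → average rank (3+4)/2 = 3.5.
Method 2 values → pooled ranks: 574→7, 302→3.5, 844→9, 219→1
Rank sum = 7 + 3.5 + 9 + 1 = 20.5

20.5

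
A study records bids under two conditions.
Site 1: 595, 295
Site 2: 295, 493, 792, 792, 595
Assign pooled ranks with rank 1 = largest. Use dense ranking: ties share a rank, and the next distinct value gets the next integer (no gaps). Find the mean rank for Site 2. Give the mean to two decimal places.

2.20

Sorted (descending): 792, 792, 595, 595, 493, 295, 295
The 2 values of 792 share dense rank 1.
The 2 values of 595 share dense rank 2.
The 2 values of 295 share dense rank 4.
Remaining distinct values take the next consecutive integers.
Site 2 values → pooled ranks: 295→4, 493→3, 792→1, 792→1, 595→2
Mean rank = (4 + 3 + 1 + 1 + 2) / 5 = 2.20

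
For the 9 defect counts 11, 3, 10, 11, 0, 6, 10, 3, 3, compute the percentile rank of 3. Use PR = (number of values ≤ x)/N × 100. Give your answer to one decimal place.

44.4

N = 9.
Strictly below 3: 1. Equal to 3: 3.
PR = 4/9 × 100 = 44.4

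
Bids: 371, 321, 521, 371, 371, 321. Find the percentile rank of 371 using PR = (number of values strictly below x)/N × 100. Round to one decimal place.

N = 6.
Strictly below 371: 2. Equal to 371: 3.
PR = 2/6 × 100 = 33.3

33.3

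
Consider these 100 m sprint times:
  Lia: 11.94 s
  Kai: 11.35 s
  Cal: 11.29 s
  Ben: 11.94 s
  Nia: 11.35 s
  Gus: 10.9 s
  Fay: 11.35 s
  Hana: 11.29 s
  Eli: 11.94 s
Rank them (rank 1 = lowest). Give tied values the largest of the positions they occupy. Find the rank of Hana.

3

Sorted (ascending): 10.9, 11.29, 11.29, 11.35, 11.35, 11.35, 11.94, 11.94, 11.94
The 2 values of 11.29 occupy positions 2–3 → each gets rank 3.
The 3 values of 11.35 occupy positions 4–6 → each gets rank 6.
The 3 values of 11.94 occupy positions 7–9 → each gets rank 9.
Hana has value 11.29 s → rank 3.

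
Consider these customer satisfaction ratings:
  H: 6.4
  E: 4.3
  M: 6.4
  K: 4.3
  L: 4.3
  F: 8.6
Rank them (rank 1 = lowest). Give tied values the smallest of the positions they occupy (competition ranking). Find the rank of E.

1

Sorted (ascending): 4.3, 4.3, 4.3, 6.4, 6.4, 8.6
The 3 values of 4.3 occupy positions 1–3 → each gets rank 1.
The 2 values of 6.4 occupy positions 4–5 → each gets rank 4.
E has value 4.3 → rank 1.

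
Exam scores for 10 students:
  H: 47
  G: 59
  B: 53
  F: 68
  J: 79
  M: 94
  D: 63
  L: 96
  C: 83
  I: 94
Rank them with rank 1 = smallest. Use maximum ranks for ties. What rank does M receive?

9

Sorted (ascending): 47, 53, 59, 63, 68, 79, 83, 94, 94, 96
The 2 values of 94 occupy positions 8–9 → each gets rank 9.
M has value 94 → rank 9.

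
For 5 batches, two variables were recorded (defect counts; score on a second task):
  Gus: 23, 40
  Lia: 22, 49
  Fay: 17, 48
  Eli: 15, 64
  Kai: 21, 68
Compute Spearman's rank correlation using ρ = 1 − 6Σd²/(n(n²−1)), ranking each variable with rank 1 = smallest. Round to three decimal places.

Ranks of variable 1: 5, 4, 2, 1, 3
Ranks of variable 2: 1, 3, 2, 4, 5
d = r₁ − r₂: 4, 1, 0, -3, -2
d²: 16, 1, 0, 9, 4; Σd² = 30
ρ = 1 − 6·30/(5·24) = 1 − 180/120 = -0.500

-0.500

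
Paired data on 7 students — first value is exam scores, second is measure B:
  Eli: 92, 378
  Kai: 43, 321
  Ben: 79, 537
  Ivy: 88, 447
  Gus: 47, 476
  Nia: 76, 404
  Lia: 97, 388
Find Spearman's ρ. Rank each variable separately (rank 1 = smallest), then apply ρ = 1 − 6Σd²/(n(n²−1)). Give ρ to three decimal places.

-0.036

Ranks of variable 1: 6, 1, 4, 5, 2, 3, 7
Ranks of variable 2: 2, 1, 7, 5, 6, 4, 3
d = r₁ − r₂: 4, 0, -3, 0, -4, -1, 4
d²: 16, 0, 9, 0, 16, 1, 16; Σd² = 58
ρ = 1 − 6·58/(7·48) = 1 − 348/336 = -0.036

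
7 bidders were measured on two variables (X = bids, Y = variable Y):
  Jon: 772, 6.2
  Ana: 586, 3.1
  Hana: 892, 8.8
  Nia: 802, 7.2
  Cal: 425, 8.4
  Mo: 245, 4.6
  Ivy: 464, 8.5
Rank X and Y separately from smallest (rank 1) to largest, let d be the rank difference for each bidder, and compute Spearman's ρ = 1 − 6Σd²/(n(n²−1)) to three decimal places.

Ranks of variable 1: 5, 4, 7, 6, 2, 1, 3
Ranks of variable 2: 3, 1, 7, 4, 5, 2, 6
d = r₁ − r₂: 2, 3, 0, 2, -3, -1, -3
d²: 4, 9, 0, 4, 9, 1, 9; Σd² = 36
ρ = 1 − 6·36/(7·48) = 1 − 216/336 = 0.357

0.357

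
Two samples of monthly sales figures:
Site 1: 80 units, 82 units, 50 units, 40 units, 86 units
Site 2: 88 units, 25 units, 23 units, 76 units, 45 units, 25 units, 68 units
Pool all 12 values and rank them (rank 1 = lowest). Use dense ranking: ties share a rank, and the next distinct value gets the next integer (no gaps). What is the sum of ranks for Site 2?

33

Sorted (ascending): 23, 25, 25, 40, 45, 50, 68, 76, 80, 82, 86, 88
The 2 values of 25 share dense rank 2.
Remaining distinct values take the next consecutive integers.
Site 2 values → pooled ranks: 88→11, 25→2, 23→1, 76→7, 45→4, 25→2, 68→6
Rank sum = 11 + 2 + 1 + 7 + 4 + 2 + 6 = 33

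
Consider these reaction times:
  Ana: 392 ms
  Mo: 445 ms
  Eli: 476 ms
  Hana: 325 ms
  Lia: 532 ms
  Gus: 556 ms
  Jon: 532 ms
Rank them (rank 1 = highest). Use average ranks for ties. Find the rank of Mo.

Sorted (descending): 556, 532, 532, 476, 445, 392, 325
The 2 values of 532 occupy positions 2–3 → average rank (2+3)/2 = 2.5.
Mo has value 445 ms → rank 5.

5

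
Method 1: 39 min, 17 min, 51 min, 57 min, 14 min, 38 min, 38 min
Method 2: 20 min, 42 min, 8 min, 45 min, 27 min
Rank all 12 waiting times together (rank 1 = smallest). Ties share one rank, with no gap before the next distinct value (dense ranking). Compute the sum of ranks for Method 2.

27

Sorted (ascending): 8, 14, 17, 20, 27, 38, 38, 39, 42, 45, 51, 57
The 2 values of 38 share dense rank 6.
Remaining distinct values take the next consecutive integers.
Method 2 values → pooled ranks: 20→4, 42→8, 8→1, 45→9, 27→5
Rank sum = 4 + 8 + 1 + 9 + 5 = 27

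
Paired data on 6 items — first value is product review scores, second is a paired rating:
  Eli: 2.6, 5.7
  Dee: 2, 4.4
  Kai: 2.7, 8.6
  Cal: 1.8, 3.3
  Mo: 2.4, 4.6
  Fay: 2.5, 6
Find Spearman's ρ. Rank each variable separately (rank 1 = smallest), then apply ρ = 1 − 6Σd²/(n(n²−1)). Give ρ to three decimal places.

0.943

Ranks of variable 1: 5, 2, 6, 1, 3, 4
Ranks of variable 2: 4, 2, 6, 1, 3, 5
d = r₁ − r₂: 1, 0, 0, 0, 0, -1
d²: 1, 0, 0, 0, 0, 1; Σd² = 2
ρ = 1 − 6·2/(6·35) = 1 − 12/210 = 0.943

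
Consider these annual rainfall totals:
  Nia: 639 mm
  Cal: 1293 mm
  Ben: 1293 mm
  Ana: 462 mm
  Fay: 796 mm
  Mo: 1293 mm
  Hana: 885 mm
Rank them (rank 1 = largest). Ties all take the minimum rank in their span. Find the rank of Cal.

1

Sorted (descending): 1293, 1293, 1293, 885, 796, 639, 462
The 3 values of 1293 occupy positions 1–3 → each gets rank 1.
Cal has value 1293 mm → rank 1.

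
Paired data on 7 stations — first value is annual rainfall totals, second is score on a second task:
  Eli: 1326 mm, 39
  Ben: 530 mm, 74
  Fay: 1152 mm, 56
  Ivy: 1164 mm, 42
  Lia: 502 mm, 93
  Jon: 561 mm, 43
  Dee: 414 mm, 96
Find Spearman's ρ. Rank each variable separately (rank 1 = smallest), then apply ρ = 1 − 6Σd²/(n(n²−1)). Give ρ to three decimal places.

Ranks of variable 1: 7, 3, 5, 6, 2, 4, 1
Ranks of variable 2: 1, 5, 4, 2, 6, 3, 7
d = r₁ − r₂: 6, -2, 1, 4, -4, 1, -6
d²: 36, 4, 1, 16, 16, 1, 36; Σd² = 110
ρ = 1 − 6·110/(7·48) = 1 − 660/336 = -0.964

-0.964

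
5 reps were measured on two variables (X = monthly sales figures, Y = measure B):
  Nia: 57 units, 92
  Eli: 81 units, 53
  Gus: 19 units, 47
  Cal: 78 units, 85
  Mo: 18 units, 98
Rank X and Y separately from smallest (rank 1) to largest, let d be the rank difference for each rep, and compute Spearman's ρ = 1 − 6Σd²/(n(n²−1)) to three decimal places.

Ranks of variable 1: 3, 5, 2, 4, 1
Ranks of variable 2: 4, 2, 1, 3, 5
d = r₁ − r₂: -1, 3, 1, 1, -4
d²: 1, 9, 1, 1, 16; Σd² = 28
ρ = 1 − 6·28/(5·24) = 1 − 168/120 = -0.400

-0.400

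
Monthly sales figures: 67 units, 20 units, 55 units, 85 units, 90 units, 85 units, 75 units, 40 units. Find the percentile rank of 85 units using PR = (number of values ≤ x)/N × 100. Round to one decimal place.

87.5

N = 8.
Strictly below 85: 5. Equal to 85: 2.
PR = 7/8 × 100 = 87.5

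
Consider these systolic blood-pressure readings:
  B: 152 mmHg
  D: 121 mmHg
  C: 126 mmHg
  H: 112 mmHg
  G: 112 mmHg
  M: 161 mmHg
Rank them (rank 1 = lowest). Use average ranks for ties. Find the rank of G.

Sorted (ascending): 112, 112, 121, 126, 152, 161
The 2 values of 112 occupy positions 1–2 → average rank (1+2)/2 = 1.5.
G has value 112 mmHg → rank 1.5.

1.5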